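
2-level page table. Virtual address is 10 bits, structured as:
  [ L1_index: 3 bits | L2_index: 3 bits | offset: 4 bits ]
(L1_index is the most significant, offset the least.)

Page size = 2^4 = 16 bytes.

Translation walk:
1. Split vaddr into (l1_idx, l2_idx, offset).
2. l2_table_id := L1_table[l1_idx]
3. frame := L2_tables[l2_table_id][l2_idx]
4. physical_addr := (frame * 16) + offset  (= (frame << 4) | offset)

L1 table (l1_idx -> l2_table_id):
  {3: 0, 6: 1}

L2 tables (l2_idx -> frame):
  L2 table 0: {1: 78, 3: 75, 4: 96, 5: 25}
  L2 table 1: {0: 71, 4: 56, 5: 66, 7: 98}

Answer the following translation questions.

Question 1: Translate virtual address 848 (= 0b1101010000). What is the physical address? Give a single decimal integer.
vaddr = 848 = 0b1101010000
Split: l1_idx=6, l2_idx=5, offset=0
L1[6] = 1
L2[1][5] = 66
paddr = 66 * 16 + 0 = 1056

Answer: 1056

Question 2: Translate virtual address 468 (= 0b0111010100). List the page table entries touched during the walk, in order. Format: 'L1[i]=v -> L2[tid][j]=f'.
vaddr = 468 = 0b0111010100
Split: l1_idx=3, l2_idx=5, offset=4

Answer: L1[3]=0 -> L2[0][5]=25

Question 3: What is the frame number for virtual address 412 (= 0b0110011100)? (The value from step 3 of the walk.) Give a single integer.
vaddr = 412: l1_idx=3, l2_idx=1
L1[3] = 0; L2[0][1] = 78

Answer: 78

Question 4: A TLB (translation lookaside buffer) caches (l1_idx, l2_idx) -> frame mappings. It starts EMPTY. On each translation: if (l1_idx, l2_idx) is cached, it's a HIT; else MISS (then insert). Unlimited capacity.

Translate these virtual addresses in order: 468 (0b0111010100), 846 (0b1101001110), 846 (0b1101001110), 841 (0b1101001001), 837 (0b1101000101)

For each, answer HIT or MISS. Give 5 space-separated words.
vaddr=468: (3,5) not in TLB -> MISS, insert
vaddr=846: (6,4) not in TLB -> MISS, insert
vaddr=846: (6,4) in TLB -> HIT
vaddr=841: (6,4) in TLB -> HIT
vaddr=837: (6,4) in TLB -> HIT

Answer: MISS MISS HIT HIT HIT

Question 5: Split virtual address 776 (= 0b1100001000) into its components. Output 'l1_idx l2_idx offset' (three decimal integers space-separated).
Answer: 6 0 8

Derivation:
vaddr = 776 = 0b1100001000
  top 3 bits -> l1_idx = 6
  next 3 bits -> l2_idx = 0
  bottom 4 bits -> offset = 8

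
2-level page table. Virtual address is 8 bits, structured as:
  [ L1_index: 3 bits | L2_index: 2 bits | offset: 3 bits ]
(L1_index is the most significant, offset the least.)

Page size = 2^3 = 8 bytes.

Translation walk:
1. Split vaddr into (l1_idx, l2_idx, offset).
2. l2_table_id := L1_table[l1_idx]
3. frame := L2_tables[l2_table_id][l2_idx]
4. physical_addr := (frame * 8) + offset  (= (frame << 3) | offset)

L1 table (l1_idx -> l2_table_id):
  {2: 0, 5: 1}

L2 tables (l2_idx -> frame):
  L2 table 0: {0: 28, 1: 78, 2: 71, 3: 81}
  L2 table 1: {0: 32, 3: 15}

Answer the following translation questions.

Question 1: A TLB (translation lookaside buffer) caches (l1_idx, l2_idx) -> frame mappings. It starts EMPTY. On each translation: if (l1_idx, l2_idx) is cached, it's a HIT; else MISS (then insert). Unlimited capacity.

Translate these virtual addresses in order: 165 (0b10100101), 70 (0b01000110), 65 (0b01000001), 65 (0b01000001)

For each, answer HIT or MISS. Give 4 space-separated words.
Answer: MISS MISS HIT HIT

Derivation:
vaddr=165: (5,0) not in TLB -> MISS, insert
vaddr=70: (2,0) not in TLB -> MISS, insert
vaddr=65: (2,0) in TLB -> HIT
vaddr=65: (2,0) in TLB -> HIT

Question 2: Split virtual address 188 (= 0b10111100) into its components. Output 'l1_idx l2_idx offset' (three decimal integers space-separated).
Answer: 5 3 4

Derivation:
vaddr = 188 = 0b10111100
  top 3 bits -> l1_idx = 5
  next 2 bits -> l2_idx = 3
  bottom 3 bits -> offset = 4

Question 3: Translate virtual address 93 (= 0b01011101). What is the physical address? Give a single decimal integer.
vaddr = 93 = 0b01011101
Split: l1_idx=2, l2_idx=3, offset=5
L1[2] = 0
L2[0][3] = 81
paddr = 81 * 8 + 5 = 653

Answer: 653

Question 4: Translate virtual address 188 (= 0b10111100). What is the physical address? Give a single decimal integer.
Answer: 124

Derivation:
vaddr = 188 = 0b10111100
Split: l1_idx=5, l2_idx=3, offset=4
L1[5] = 1
L2[1][3] = 15
paddr = 15 * 8 + 4 = 124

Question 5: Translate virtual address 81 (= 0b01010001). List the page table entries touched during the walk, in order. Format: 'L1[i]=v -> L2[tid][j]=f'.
Answer: L1[2]=0 -> L2[0][2]=71

Derivation:
vaddr = 81 = 0b01010001
Split: l1_idx=2, l2_idx=2, offset=1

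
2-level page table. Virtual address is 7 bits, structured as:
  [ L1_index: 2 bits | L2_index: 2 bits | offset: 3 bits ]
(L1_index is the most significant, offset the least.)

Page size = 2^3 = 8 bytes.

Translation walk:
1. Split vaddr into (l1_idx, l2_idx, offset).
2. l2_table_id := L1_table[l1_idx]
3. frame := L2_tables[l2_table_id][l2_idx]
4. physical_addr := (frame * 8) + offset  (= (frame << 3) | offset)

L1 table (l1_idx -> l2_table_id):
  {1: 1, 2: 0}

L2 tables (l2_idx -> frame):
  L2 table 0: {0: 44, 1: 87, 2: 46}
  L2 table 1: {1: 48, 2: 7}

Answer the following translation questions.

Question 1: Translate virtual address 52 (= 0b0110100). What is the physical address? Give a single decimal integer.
Answer: 60

Derivation:
vaddr = 52 = 0b0110100
Split: l1_idx=1, l2_idx=2, offset=4
L1[1] = 1
L2[1][2] = 7
paddr = 7 * 8 + 4 = 60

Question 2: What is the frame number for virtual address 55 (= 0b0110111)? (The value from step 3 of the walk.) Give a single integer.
vaddr = 55: l1_idx=1, l2_idx=2
L1[1] = 1; L2[1][2] = 7

Answer: 7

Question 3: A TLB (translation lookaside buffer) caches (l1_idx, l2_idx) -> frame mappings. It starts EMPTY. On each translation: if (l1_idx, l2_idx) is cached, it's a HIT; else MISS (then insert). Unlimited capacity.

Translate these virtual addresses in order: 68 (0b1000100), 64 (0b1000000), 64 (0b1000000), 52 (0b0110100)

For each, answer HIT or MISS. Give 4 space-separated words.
Answer: MISS HIT HIT MISS

Derivation:
vaddr=68: (2,0) not in TLB -> MISS, insert
vaddr=64: (2,0) in TLB -> HIT
vaddr=64: (2,0) in TLB -> HIT
vaddr=52: (1,2) not in TLB -> MISS, insert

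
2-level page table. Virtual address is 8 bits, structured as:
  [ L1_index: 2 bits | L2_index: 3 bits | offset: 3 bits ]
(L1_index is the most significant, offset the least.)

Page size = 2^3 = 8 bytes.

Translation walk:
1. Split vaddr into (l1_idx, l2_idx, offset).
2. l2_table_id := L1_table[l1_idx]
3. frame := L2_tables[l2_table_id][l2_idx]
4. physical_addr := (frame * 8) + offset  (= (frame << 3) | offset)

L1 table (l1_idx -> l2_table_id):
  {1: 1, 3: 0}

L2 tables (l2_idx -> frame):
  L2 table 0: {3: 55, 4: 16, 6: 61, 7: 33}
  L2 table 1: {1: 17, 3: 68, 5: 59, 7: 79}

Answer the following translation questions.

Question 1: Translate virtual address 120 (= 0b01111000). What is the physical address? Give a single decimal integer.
vaddr = 120 = 0b01111000
Split: l1_idx=1, l2_idx=7, offset=0
L1[1] = 1
L2[1][7] = 79
paddr = 79 * 8 + 0 = 632

Answer: 632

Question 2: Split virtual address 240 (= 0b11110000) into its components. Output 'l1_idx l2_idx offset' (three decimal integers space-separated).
vaddr = 240 = 0b11110000
  top 2 bits -> l1_idx = 3
  next 3 bits -> l2_idx = 6
  bottom 3 bits -> offset = 0

Answer: 3 6 0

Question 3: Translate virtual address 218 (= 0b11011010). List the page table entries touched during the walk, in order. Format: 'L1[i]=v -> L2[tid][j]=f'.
Answer: L1[3]=0 -> L2[0][3]=55

Derivation:
vaddr = 218 = 0b11011010
Split: l1_idx=3, l2_idx=3, offset=2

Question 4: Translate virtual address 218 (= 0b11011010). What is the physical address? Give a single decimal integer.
Answer: 442

Derivation:
vaddr = 218 = 0b11011010
Split: l1_idx=3, l2_idx=3, offset=2
L1[3] = 0
L2[0][3] = 55
paddr = 55 * 8 + 2 = 442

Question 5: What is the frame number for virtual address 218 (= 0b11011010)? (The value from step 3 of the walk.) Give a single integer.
vaddr = 218: l1_idx=3, l2_idx=3
L1[3] = 0; L2[0][3] = 55

Answer: 55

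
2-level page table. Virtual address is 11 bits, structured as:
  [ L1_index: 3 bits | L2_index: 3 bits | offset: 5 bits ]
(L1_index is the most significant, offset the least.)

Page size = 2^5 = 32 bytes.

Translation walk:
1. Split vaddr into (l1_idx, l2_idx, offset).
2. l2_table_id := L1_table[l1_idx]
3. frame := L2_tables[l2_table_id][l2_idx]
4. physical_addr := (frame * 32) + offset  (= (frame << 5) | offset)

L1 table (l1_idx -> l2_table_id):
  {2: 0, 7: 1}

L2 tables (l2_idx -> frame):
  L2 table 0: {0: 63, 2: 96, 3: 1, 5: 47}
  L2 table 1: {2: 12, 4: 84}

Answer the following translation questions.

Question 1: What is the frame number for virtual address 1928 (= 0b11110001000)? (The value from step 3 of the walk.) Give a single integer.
Answer: 84

Derivation:
vaddr = 1928: l1_idx=7, l2_idx=4
L1[7] = 1; L2[1][4] = 84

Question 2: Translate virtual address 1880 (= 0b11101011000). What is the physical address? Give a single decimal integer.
Answer: 408

Derivation:
vaddr = 1880 = 0b11101011000
Split: l1_idx=7, l2_idx=2, offset=24
L1[7] = 1
L2[1][2] = 12
paddr = 12 * 32 + 24 = 408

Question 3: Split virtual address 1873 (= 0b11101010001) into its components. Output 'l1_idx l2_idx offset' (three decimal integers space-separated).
vaddr = 1873 = 0b11101010001
  top 3 bits -> l1_idx = 7
  next 3 bits -> l2_idx = 2
  bottom 5 bits -> offset = 17

Answer: 7 2 17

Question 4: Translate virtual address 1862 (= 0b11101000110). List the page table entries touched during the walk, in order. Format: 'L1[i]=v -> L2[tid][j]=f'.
vaddr = 1862 = 0b11101000110
Split: l1_idx=7, l2_idx=2, offset=6

Answer: L1[7]=1 -> L2[1][2]=12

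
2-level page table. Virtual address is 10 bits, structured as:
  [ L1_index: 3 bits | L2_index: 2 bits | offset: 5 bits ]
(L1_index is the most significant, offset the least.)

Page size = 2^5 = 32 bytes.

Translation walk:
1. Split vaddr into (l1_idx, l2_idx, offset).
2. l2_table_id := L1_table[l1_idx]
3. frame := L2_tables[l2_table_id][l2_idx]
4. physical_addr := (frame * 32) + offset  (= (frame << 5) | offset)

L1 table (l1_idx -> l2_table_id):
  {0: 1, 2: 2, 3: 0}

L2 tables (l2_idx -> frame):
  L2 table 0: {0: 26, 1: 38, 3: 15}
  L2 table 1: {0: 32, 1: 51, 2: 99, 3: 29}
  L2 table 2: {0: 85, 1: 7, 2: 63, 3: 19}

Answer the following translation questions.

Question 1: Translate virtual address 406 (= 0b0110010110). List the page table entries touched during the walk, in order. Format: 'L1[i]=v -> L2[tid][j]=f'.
vaddr = 406 = 0b0110010110
Split: l1_idx=3, l2_idx=0, offset=22

Answer: L1[3]=0 -> L2[0][0]=26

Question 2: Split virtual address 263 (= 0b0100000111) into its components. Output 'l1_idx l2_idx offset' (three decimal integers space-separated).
vaddr = 263 = 0b0100000111
  top 3 bits -> l1_idx = 2
  next 2 bits -> l2_idx = 0
  bottom 5 bits -> offset = 7

Answer: 2 0 7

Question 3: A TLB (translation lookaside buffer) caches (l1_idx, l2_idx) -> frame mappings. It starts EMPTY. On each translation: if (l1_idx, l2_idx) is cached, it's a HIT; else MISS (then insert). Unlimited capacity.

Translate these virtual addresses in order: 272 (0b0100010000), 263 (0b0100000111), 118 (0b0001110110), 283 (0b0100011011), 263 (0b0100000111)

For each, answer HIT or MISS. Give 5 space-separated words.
Answer: MISS HIT MISS HIT HIT

Derivation:
vaddr=272: (2,0) not in TLB -> MISS, insert
vaddr=263: (2,0) in TLB -> HIT
vaddr=118: (0,3) not in TLB -> MISS, insert
vaddr=283: (2,0) in TLB -> HIT
vaddr=263: (2,0) in TLB -> HIT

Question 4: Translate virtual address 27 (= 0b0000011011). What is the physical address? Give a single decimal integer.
vaddr = 27 = 0b0000011011
Split: l1_idx=0, l2_idx=0, offset=27
L1[0] = 1
L2[1][0] = 32
paddr = 32 * 32 + 27 = 1051

Answer: 1051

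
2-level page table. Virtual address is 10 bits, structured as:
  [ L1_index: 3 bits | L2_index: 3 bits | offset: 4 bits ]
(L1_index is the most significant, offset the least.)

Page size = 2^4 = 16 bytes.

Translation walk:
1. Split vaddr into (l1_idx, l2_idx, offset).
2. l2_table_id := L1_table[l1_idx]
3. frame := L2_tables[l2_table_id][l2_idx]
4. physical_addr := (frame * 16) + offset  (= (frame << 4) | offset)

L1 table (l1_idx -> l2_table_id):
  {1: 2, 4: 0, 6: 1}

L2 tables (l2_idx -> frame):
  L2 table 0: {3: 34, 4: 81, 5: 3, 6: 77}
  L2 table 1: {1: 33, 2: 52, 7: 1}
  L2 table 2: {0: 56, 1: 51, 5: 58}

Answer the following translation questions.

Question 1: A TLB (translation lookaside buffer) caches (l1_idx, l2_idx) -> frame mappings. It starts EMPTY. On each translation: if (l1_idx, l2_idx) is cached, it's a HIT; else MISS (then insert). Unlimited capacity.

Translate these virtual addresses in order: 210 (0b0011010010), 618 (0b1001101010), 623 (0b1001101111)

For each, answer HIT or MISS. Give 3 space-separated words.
vaddr=210: (1,5) not in TLB -> MISS, insert
vaddr=618: (4,6) not in TLB -> MISS, insert
vaddr=623: (4,6) in TLB -> HIT

Answer: MISS MISS HIT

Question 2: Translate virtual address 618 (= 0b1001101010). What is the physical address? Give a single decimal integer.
vaddr = 618 = 0b1001101010
Split: l1_idx=4, l2_idx=6, offset=10
L1[4] = 0
L2[0][6] = 77
paddr = 77 * 16 + 10 = 1242

Answer: 1242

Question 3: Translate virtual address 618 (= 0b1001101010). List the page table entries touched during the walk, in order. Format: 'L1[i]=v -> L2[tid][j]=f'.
vaddr = 618 = 0b1001101010
Split: l1_idx=4, l2_idx=6, offset=10

Answer: L1[4]=0 -> L2[0][6]=77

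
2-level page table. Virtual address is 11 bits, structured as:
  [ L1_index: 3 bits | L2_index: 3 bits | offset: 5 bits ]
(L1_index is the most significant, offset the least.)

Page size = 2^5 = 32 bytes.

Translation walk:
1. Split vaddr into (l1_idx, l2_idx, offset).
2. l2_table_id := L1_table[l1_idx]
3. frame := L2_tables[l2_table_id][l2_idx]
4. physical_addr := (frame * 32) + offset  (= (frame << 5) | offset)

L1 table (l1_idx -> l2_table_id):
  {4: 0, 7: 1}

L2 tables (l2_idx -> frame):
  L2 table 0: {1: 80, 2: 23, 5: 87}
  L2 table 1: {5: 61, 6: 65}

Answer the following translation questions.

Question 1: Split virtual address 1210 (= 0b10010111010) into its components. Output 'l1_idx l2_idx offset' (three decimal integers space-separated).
Answer: 4 5 26

Derivation:
vaddr = 1210 = 0b10010111010
  top 3 bits -> l1_idx = 4
  next 3 bits -> l2_idx = 5
  bottom 5 bits -> offset = 26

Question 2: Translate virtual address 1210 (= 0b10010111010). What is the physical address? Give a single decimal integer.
vaddr = 1210 = 0b10010111010
Split: l1_idx=4, l2_idx=5, offset=26
L1[4] = 0
L2[0][5] = 87
paddr = 87 * 32 + 26 = 2810

Answer: 2810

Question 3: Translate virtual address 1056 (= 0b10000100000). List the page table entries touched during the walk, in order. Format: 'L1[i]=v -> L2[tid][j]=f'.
Answer: L1[4]=0 -> L2[0][1]=80

Derivation:
vaddr = 1056 = 0b10000100000
Split: l1_idx=4, l2_idx=1, offset=0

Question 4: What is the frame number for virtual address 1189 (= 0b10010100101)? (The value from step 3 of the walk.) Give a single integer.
Answer: 87

Derivation:
vaddr = 1189: l1_idx=4, l2_idx=5
L1[4] = 0; L2[0][5] = 87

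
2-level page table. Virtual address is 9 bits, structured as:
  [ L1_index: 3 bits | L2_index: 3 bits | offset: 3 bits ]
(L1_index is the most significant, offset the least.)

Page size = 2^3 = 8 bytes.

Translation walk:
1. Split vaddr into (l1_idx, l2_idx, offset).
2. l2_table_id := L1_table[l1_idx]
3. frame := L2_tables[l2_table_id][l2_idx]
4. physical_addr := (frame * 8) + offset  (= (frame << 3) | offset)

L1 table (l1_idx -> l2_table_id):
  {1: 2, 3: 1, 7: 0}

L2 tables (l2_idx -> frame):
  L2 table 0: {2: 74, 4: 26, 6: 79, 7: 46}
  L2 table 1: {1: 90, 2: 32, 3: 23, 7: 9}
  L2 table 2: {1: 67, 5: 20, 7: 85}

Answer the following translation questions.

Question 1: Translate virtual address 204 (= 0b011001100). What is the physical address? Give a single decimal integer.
vaddr = 204 = 0b011001100
Split: l1_idx=3, l2_idx=1, offset=4
L1[3] = 1
L2[1][1] = 90
paddr = 90 * 8 + 4 = 724

Answer: 724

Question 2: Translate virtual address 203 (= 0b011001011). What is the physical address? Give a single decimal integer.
vaddr = 203 = 0b011001011
Split: l1_idx=3, l2_idx=1, offset=3
L1[3] = 1
L2[1][1] = 90
paddr = 90 * 8 + 3 = 723

Answer: 723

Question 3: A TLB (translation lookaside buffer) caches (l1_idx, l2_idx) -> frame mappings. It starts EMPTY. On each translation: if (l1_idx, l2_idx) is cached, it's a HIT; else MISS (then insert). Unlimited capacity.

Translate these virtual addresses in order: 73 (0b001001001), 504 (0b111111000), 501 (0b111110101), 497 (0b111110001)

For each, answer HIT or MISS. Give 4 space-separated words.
vaddr=73: (1,1) not in TLB -> MISS, insert
vaddr=504: (7,7) not in TLB -> MISS, insert
vaddr=501: (7,6) not in TLB -> MISS, insert
vaddr=497: (7,6) in TLB -> HIT

Answer: MISS MISS MISS HIT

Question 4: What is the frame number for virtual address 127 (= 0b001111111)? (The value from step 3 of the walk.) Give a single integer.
vaddr = 127: l1_idx=1, l2_idx=7
L1[1] = 2; L2[2][7] = 85

Answer: 85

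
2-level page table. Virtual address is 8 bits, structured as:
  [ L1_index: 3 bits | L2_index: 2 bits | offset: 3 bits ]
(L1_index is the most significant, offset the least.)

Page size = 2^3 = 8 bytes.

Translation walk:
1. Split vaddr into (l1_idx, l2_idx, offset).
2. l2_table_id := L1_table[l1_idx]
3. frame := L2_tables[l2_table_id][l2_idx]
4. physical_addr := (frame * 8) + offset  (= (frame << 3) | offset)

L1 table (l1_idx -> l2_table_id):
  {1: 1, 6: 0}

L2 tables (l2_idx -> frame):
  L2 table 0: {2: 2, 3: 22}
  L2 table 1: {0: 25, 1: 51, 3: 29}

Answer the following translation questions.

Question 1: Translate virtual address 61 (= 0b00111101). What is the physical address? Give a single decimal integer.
vaddr = 61 = 0b00111101
Split: l1_idx=1, l2_idx=3, offset=5
L1[1] = 1
L2[1][3] = 29
paddr = 29 * 8 + 5 = 237

Answer: 237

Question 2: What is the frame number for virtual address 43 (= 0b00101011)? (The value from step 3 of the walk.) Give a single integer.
vaddr = 43: l1_idx=1, l2_idx=1
L1[1] = 1; L2[1][1] = 51

Answer: 51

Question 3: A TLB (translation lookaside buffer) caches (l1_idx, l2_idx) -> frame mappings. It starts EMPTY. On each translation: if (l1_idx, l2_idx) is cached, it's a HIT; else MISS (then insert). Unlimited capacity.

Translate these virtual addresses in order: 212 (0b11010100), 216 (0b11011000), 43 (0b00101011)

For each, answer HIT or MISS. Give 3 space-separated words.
vaddr=212: (6,2) not in TLB -> MISS, insert
vaddr=216: (6,3) not in TLB -> MISS, insert
vaddr=43: (1,1) not in TLB -> MISS, insert

Answer: MISS MISS MISS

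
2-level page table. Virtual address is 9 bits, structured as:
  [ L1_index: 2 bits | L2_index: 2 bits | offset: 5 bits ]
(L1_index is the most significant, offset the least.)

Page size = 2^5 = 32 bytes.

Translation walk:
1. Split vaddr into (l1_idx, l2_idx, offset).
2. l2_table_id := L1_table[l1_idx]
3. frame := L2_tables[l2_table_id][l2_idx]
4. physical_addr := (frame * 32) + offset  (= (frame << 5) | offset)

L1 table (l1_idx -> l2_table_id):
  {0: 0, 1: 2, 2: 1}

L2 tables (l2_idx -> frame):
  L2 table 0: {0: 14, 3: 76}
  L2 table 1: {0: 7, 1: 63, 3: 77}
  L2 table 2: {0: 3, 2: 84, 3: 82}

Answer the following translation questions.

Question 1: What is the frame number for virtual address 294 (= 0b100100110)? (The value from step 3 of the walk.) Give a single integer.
vaddr = 294: l1_idx=2, l2_idx=1
L1[2] = 1; L2[1][1] = 63

Answer: 63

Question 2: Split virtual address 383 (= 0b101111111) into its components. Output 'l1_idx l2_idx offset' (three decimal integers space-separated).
vaddr = 383 = 0b101111111
  top 2 bits -> l1_idx = 2
  next 2 bits -> l2_idx = 3
  bottom 5 bits -> offset = 31

Answer: 2 3 31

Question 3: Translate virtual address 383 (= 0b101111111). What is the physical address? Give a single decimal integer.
Answer: 2495

Derivation:
vaddr = 383 = 0b101111111
Split: l1_idx=2, l2_idx=3, offset=31
L1[2] = 1
L2[1][3] = 77
paddr = 77 * 32 + 31 = 2495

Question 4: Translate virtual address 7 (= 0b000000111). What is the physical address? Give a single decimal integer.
vaddr = 7 = 0b000000111
Split: l1_idx=0, l2_idx=0, offset=7
L1[0] = 0
L2[0][0] = 14
paddr = 14 * 32 + 7 = 455

Answer: 455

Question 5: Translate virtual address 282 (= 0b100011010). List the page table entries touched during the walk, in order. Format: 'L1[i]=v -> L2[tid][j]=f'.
vaddr = 282 = 0b100011010
Split: l1_idx=2, l2_idx=0, offset=26

Answer: L1[2]=1 -> L2[1][0]=7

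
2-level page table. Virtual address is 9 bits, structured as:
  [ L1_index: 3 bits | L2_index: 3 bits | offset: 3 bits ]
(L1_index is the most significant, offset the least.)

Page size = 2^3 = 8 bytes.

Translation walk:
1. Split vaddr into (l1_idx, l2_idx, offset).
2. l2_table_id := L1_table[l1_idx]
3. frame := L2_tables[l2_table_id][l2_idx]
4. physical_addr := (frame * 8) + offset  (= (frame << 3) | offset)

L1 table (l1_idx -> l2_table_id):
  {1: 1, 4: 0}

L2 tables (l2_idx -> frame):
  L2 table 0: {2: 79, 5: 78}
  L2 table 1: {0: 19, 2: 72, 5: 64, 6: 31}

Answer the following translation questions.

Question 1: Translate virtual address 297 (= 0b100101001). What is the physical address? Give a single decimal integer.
Answer: 625

Derivation:
vaddr = 297 = 0b100101001
Split: l1_idx=4, l2_idx=5, offset=1
L1[4] = 0
L2[0][5] = 78
paddr = 78 * 8 + 1 = 625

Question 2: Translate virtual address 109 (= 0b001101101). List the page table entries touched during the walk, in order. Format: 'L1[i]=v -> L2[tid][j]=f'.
Answer: L1[1]=1 -> L2[1][5]=64

Derivation:
vaddr = 109 = 0b001101101
Split: l1_idx=1, l2_idx=5, offset=5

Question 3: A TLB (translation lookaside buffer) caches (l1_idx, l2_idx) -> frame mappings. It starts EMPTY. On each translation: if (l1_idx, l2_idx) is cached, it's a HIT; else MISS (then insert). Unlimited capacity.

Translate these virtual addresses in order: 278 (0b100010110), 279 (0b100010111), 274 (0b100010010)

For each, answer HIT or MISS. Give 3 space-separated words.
Answer: MISS HIT HIT

Derivation:
vaddr=278: (4,2) not in TLB -> MISS, insert
vaddr=279: (4,2) in TLB -> HIT
vaddr=274: (4,2) in TLB -> HIT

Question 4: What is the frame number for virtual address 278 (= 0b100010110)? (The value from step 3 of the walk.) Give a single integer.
Answer: 79

Derivation:
vaddr = 278: l1_idx=4, l2_idx=2
L1[4] = 0; L2[0][2] = 79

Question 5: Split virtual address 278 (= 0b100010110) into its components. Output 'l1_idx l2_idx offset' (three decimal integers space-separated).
Answer: 4 2 6

Derivation:
vaddr = 278 = 0b100010110
  top 3 bits -> l1_idx = 4
  next 3 bits -> l2_idx = 2
  bottom 3 bits -> offset = 6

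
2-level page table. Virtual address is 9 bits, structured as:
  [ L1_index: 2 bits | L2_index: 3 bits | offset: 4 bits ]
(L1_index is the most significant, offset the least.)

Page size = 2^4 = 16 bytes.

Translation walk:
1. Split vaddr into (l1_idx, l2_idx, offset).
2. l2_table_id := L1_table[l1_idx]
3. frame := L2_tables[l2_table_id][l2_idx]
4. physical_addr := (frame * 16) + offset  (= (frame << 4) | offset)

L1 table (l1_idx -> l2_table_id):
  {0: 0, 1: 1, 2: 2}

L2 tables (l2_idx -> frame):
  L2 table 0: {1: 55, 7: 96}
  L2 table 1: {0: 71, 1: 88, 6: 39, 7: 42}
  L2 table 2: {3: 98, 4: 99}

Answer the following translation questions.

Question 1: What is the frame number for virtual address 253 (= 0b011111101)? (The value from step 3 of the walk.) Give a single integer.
Answer: 42

Derivation:
vaddr = 253: l1_idx=1, l2_idx=7
L1[1] = 1; L2[1][7] = 42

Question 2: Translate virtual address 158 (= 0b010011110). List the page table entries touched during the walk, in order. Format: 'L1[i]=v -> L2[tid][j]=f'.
Answer: L1[1]=1 -> L2[1][1]=88

Derivation:
vaddr = 158 = 0b010011110
Split: l1_idx=1, l2_idx=1, offset=14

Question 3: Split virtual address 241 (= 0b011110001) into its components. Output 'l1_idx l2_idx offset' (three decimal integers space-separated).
Answer: 1 7 1

Derivation:
vaddr = 241 = 0b011110001
  top 2 bits -> l1_idx = 1
  next 3 bits -> l2_idx = 7
  bottom 4 bits -> offset = 1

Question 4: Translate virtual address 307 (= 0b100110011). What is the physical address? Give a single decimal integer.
vaddr = 307 = 0b100110011
Split: l1_idx=2, l2_idx=3, offset=3
L1[2] = 2
L2[2][3] = 98
paddr = 98 * 16 + 3 = 1571

Answer: 1571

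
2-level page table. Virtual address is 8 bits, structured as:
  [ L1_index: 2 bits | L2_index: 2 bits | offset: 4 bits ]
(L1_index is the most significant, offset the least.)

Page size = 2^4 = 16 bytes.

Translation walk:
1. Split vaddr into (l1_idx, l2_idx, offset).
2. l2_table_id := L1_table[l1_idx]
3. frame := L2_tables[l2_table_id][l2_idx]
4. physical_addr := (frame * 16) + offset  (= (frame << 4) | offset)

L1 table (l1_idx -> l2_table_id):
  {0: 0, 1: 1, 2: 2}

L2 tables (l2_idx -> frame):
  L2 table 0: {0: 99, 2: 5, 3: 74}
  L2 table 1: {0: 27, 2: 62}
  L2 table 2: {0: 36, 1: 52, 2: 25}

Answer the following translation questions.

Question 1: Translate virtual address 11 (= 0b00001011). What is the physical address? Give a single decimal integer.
Answer: 1595

Derivation:
vaddr = 11 = 0b00001011
Split: l1_idx=0, l2_idx=0, offset=11
L1[0] = 0
L2[0][0] = 99
paddr = 99 * 16 + 11 = 1595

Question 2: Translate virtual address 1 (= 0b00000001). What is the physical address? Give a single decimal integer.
vaddr = 1 = 0b00000001
Split: l1_idx=0, l2_idx=0, offset=1
L1[0] = 0
L2[0][0] = 99
paddr = 99 * 16 + 1 = 1585

Answer: 1585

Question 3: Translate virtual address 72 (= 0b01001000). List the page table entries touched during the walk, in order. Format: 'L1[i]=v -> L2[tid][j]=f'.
vaddr = 72 = 0b01001000
Split: l1_idx=1, l2_idx=0, offset=8

Answer: L1[1]=1 -> L2[1][0]=27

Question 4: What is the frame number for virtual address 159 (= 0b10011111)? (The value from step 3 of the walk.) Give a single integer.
vaddr = 159: l1_idx=2, l2_idx=1
L1[2] = 2; L2[2][1] = 52

Answer: 52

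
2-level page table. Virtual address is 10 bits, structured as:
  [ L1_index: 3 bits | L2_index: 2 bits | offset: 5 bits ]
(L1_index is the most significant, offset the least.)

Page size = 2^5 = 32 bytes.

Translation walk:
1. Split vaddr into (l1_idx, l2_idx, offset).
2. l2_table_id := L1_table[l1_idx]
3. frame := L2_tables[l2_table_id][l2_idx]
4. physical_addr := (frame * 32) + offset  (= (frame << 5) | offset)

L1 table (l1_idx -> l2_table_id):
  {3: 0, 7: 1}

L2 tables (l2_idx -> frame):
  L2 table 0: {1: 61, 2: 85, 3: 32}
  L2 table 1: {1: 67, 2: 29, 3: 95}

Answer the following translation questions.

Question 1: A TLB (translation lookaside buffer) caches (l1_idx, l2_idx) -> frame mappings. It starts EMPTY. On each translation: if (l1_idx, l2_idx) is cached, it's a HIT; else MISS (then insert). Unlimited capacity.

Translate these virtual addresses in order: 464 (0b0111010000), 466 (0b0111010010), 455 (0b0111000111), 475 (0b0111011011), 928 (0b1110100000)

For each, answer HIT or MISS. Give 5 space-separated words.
vaddr=464: (3,2) not in TLB -> MISS, insert
vaddr=466: (3,2) in TLB -> HIT
vaddr=455: (3,2) in TLB -> HIT
vaddr=475: (3,2) in TLB -> HIT
vaddr=928: (7,1) not in TLB -> MISS, insert

Answer: MISS HIT HIT HIT MISS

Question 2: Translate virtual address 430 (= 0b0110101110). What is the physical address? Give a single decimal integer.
Answer: 1966

Derivation:
vaddr = 430 = 0b0110101110
Split: l1_idx=3, l2_idx=1, offset=14
L1[3] = 0
L2[0][1] = 61
paddr = 61 * 32 + 14 = 1966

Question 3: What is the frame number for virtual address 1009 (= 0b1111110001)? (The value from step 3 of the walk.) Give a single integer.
Answer: 95

Derivation:
vaddr = 1009: l1_idx=7, l2_idx=3
L1[7] = 1; L2[1][3] = 95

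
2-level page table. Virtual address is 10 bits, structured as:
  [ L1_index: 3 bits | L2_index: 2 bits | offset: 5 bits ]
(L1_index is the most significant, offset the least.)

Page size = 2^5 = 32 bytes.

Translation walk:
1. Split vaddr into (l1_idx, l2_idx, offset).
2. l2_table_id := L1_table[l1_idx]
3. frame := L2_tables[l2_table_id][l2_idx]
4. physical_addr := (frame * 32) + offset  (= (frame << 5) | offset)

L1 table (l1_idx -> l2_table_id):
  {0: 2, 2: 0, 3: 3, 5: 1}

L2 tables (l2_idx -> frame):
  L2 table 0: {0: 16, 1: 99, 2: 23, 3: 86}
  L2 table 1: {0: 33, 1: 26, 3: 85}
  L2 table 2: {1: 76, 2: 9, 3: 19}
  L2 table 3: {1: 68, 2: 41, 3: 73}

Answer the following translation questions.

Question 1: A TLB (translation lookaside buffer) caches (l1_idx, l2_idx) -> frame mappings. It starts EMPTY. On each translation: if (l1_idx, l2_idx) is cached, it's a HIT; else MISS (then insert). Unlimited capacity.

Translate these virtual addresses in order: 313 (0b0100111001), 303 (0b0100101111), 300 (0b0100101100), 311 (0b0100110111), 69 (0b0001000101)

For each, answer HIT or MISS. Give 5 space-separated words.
Answer: MISS HIT HIT HIT MISS

Derivation:
vaddr=313: (2,1) not in TLB -> MISS, insert
vaddr=303: (2,1) in TLB -> HIT
vaddr=300: (2,1) in TLB -> HIT
vaddr=311: (2,1) in TLB -> HIT
vaddr=69: (0,2) not in TLB -> MISS, insert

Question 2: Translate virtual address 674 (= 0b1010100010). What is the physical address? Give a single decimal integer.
vaddr = 674 = 0b1010100010
Split: l1_idx=5, l2_idx=1, offset=2
L1[5] = 1
L2[1][1] = 26
paddr = 26 * 32 + 2 = 834

Answer: 834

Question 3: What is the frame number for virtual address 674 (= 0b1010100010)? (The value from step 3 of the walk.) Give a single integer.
vaddr = 674: l1_idx=5, l2_idx=1
L1[5] = 1; L2[1][1] = 26

Answer: 26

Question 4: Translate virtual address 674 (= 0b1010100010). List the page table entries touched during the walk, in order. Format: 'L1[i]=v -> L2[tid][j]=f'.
Answer: L1[5]=1 -> L2[1][1]=26

Derivation:
vaddr = 674 = 0b1010100010
Split: l1_idx=5, l2_idx=1, offset=2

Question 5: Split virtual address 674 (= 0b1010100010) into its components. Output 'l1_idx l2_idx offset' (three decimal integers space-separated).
vaddr = 674 = 0b1010100010
  top 3 bits -> l1_idx = 5
  next 2 bits -> l2_idx = 1
  bottom 5 bits -> offset = 2

Answer: 5 1 2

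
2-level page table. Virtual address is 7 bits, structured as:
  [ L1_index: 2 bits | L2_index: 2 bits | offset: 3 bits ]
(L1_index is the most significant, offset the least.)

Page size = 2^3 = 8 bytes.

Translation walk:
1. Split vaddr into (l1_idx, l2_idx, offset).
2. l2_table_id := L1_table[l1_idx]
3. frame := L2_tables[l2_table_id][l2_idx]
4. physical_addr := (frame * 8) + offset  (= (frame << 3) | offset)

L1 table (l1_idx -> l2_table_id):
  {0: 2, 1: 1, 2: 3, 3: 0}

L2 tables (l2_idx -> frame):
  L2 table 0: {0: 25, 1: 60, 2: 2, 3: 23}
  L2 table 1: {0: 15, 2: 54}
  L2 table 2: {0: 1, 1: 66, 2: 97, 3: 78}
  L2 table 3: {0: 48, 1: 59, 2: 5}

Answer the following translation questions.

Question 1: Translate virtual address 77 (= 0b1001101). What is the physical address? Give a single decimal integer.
vaddr = 77 = 0b1001101
Split: l1_idx=2, l2_idx=1, offset=5
L1[2] = 3
L2[3][1] = 59
paddr = 59 * 8 + 5 = 477

Answer: 477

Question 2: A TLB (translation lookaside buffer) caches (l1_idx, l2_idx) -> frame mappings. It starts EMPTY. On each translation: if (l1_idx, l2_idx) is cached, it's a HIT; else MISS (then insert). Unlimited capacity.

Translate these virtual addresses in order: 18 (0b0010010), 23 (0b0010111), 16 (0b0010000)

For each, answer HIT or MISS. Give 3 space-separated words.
Answer: MISS HIT HIT

Derivation:
vaddr=18: (0,2) not in TLB -> MISS, insert
vaddr=23: (0,2) in TLB -> HIT
vaddr=16: (0,2) in TLB -> HIT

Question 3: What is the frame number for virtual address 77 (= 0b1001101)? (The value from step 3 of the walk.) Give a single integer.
vaddr = 77: l1_idx=2, l2_idx=1
L1[2] = 3; L2[3][1] = 59

Answer: 59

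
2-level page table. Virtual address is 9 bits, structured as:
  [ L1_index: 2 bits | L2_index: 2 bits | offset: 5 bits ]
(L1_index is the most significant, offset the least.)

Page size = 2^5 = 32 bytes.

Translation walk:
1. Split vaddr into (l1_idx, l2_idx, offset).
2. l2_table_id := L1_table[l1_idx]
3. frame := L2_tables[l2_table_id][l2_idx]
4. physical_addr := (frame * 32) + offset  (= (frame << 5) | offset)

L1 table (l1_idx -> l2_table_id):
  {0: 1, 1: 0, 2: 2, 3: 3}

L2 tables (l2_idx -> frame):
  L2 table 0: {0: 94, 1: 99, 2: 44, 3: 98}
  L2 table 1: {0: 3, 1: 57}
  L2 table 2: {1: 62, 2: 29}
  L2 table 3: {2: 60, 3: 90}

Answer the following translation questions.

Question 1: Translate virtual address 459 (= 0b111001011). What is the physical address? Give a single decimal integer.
vaddr = 459 = 0b111001011
Split: l1_idx=3, l2_idx=2, offset=11
L1[3] = 3
L2[3][2] = 60
paddr = 60 * 32 + 11 = 1931

Answer: 1931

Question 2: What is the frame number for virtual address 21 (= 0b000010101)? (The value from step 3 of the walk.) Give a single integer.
vaddr = 21: l1_idx=0, l2_idx=0
L1[0] = 1; L2[1][0] = 3

Answer: 3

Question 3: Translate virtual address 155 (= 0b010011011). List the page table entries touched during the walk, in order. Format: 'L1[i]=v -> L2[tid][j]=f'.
Answer: L1[1]=0 -> L2[0][0]=94

Derivation:
vaddr = 155 = 0b010011011
Split: l1_idx=1, l2_idx=0, offset=27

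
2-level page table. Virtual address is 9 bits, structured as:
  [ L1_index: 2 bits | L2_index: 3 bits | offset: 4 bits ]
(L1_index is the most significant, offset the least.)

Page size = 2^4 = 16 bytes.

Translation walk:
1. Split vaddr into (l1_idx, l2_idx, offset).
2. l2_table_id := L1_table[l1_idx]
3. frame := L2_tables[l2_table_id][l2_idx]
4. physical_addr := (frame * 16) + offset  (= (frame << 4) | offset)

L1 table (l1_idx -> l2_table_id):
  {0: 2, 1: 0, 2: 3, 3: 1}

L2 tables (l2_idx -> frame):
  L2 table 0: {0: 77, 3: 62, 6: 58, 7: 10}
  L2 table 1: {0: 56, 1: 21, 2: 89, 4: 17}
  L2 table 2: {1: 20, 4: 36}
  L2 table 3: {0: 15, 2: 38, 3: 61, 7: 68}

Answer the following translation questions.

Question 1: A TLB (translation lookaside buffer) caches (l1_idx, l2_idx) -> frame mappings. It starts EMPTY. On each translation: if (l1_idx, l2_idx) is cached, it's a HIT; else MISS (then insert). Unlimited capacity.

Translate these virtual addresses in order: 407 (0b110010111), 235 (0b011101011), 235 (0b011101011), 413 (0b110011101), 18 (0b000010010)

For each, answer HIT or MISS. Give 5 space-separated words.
vaddr=407: (3,1) not in TLB -> MISS, insert
vaddr=235: (1,6) not in TLB -> MISS, insert
vaddr=235: (1,6) in TLB -> HIT
vaddr=413: (3,1) in TLB -> HIT
vaddr=18: (0,1) not in TLB -> MISS, insert

Answer: MISS MISS HIT HIT MISS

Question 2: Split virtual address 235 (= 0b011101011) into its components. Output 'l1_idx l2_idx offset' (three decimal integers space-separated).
Answer: 1 6 11

Derivation:
vaddr = 235 = 0b011101011
  top 2 bits -> l1_idx = 1
  next 3 bits -> l2_idx = 6
  bottom 4 bits -> offset = 11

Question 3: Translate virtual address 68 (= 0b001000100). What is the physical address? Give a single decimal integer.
Answer: 580

Derivation:
vaddr = 68 = 0b001000100
Split: l1_idx=0, l2_idx=4, offset=4
L1[0] = 2
L2[2][4] = 36
paddr = 36 * 16 + 4 = 580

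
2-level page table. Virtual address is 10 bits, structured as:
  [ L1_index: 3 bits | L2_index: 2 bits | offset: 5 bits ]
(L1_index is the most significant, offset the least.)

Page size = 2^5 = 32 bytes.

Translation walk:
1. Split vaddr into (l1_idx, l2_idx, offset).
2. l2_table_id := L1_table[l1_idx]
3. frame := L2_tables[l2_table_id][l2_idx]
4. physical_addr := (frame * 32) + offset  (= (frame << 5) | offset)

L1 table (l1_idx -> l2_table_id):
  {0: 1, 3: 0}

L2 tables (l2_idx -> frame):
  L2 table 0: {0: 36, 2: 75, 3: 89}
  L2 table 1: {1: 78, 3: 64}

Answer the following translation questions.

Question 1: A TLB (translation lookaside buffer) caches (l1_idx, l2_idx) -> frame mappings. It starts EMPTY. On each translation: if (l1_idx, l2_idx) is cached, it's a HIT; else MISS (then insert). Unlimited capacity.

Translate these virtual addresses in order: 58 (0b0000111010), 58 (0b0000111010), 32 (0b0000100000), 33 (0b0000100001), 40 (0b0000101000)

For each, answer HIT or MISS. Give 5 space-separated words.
Answer: MISS HIT HIT HIT HIT

Derivation:
vaddr=58: (0,1) not in TLB -> MISS, insert
vaddr=58: (0,1) in TLB -> HIT
vaddr=32: (0,1) in TLB -> HIT
vaddr=33: (0,1) in TLB -> HIT
vaddr=40: (0,1) in TLB -> HIT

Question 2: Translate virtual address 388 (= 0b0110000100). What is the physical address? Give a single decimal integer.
Answer: 1156

Derivation:
vaddr = 388 = 0b0110000100
Split: l1_idx=3, l2_idx=0, offset=4
L1[3] = 0
L2[0][0] = 36
paddr = 36 * 32 + 4 = 1156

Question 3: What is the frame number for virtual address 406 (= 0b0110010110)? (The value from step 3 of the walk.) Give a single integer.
vaddr = 406: l1_idx=3, l2_idx=0
L1[3] = 0; L2[0][0] = 36

Answer: 36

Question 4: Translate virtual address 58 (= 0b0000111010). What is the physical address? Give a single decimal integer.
Answer: 2522

Derivation:
vaddr = 58 = 0b0000111010
Split: l1_idx=0, l2_idx=1, offset=26
L1[0] = 1
L2[1][1] = 78
paddr = 78 * 32 + 26 = 2522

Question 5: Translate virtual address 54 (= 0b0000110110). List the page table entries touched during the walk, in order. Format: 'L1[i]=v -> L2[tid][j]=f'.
vaddr = 54 = 0b0000110110
Split: l1_idx=0, l2_idx=1, offset=22

Answer: L1[0]=1 -> L2[1][1]=78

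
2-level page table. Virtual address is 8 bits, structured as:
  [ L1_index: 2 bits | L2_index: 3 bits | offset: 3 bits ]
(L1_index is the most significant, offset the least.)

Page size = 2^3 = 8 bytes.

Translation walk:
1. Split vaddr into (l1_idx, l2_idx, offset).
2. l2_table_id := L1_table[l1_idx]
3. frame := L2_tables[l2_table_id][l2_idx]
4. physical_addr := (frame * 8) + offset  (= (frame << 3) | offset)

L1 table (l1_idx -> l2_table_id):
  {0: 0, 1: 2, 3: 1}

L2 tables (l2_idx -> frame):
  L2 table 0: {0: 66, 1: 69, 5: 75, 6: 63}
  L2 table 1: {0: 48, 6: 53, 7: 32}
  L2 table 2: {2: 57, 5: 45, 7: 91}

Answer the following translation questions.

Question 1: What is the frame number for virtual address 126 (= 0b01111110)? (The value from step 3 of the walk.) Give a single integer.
vaddr = 126: l1_idx=1, l2_idx=7
L1[1] = 2; L2[2][7] = 91

Answer: 91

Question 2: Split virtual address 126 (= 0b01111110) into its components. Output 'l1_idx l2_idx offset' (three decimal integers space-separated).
vaddr = 126 = 0b01111110
  top 2 bits -> l1_idx = 1
  next 3 bits -> l2_idx = 7
  bottom 3 bits -> offset = 6

Answer: 1 7 6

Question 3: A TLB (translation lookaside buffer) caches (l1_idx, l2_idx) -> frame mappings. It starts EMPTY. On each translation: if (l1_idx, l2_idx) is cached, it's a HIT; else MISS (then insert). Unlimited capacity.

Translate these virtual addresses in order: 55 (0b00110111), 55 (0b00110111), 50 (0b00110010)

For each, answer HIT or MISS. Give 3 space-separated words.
vaddr=55: (0,6) not in TLB -> MISS, insert
vaddr=55: (0,6) in TLB -> HIT
vaddr=50: (0,6) in TLB -> HIT

Answer: MISS HIT HIT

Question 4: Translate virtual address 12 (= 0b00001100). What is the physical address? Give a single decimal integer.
Answer: 556

Derivation:
vaddr = 12 = 0b00001100
Split: l1_idx=0, l2_idx=1, offset=4
L1[0] = 0
L2[0][1] = 69
paddr = 69 * 8 + 4 = 556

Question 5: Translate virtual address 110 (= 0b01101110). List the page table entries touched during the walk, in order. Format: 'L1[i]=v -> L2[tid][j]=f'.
Answer: L1[1]=2 -> L2[2][5]=45

Derivation:
vaddr = 110 = 0b01101110
Split: l1_idx=1, l2_idx=5, offset=6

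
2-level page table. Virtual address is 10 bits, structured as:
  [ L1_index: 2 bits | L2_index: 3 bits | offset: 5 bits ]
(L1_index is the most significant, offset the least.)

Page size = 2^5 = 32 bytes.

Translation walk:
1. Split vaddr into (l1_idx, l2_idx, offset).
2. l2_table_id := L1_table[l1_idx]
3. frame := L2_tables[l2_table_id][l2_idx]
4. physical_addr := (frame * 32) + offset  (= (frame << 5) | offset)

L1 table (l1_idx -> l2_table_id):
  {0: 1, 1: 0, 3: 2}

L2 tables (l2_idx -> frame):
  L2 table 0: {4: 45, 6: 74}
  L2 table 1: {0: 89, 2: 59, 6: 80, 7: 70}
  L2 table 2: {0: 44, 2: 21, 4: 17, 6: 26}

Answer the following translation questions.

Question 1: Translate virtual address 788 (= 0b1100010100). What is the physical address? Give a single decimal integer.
Answer: 1428

Derivation:
vaddr = 788 = 0b1100010100
Split: l1_idx=3, l2_idx=0, offset=20
L1[3] = 2
L2[2][0] = 44
paddr = 44 * 32 + 20 = 1428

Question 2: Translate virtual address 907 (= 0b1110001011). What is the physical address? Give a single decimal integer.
Answer: 555

Derivation:
vaddr = 907 = 0b1110001011
Split: l1_idx=3, l2_idx=4, offset=11
L1[3] = 2
L2[2][4] = 17
paddr = 17 * 32 + 11 = 555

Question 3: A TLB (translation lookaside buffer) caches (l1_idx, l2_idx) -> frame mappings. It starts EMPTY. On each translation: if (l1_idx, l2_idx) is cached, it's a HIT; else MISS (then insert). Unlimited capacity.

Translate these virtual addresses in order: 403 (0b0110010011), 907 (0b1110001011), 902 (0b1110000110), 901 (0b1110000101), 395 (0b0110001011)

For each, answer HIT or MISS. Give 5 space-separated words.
vaddr=403: (1,4) not in TLB -> MISS, insert
vaddr=907: (3,4) not in TLB -> MISS, insert
vaddr=902: (3,4) in TLB -> HIT
vaddr=901: (3,4) in TLB -> HIT
vaddr=395: (1,4) in TLB -> HIT

Answer: MISS MISS HIT HIT HIT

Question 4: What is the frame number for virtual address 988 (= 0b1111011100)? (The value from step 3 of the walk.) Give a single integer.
vaddr = 988: l1_idx=3, l2_idx=6
L1[3] = 2; L2[2][6] = 26

Answer: 26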